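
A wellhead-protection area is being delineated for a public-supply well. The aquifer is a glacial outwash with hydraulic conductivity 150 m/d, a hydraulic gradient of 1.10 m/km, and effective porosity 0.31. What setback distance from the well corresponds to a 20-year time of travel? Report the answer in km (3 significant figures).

3.89 km

q = Ki = 150 × 0.0011 = 0.1650 m/d
Average linear velocity = 0.1650 / 0.31 = 0.5323 m/d
T = 20 yr × 365 = 7300 d
L = v × T = 0.5323 × 7300 = 3885 m
   = 3.89 km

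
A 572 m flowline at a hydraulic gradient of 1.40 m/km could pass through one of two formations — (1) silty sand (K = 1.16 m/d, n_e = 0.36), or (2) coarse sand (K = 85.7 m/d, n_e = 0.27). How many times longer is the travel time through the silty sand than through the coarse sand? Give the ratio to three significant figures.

Unit 1 (silty sand): v = 1.16×0.0014/0.36 = 0.004511 m/d, t = 572/0.004511 = 126800 d
Unit 2 (coarse sand): v = 85.7×0.0014/0.27 = 0.4444 m/d, t = 572/0.4444 = 1287 d
t(silty sand) / t(coarse sand) = 126800/1287 = 98.5

98.5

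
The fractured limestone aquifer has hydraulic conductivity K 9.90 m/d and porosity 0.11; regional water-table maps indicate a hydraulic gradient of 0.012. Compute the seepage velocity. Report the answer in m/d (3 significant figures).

1.08 m/d

Darcy flux q = K·i = 9.90 × 0.012 = 0.1188 m/d
Seepage velocity v = q / n = 0.1188 / 0.11 = 1.080 m/d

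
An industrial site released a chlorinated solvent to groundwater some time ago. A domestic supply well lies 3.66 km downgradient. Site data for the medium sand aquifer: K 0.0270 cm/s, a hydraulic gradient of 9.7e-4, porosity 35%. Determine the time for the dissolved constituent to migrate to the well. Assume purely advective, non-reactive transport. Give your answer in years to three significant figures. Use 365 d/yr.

K = 0.0270 cm/s × 864 = 23.33 m/d
q = Ki = 23.33 × 9.7e-4 = 0.02263 m/d
v = Ki/n = 23.33·9.7e-4/0.35 = 0.06465 m/d
L = 3.66 km = 3660 m
t = L / v = 3660 / 0.06465 = 56610 d
   = 56610 / 365 = 155 yr

155 years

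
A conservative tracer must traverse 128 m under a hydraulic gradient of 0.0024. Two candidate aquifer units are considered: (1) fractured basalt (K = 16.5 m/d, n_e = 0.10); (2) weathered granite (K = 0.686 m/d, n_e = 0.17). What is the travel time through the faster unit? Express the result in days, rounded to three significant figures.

Unit 1 (fractured basalt): v = 16.5×0.0024/0.10 = 0.3960 m/d, t = 128/0.3960 = 323.2 d
Unit 2 (weathered granite): v = 0.686×0.0024/0.17 = 0.009685 m/d, t = 128/0.009685 = 13220 d
Faster unit: t = 323 d

323 days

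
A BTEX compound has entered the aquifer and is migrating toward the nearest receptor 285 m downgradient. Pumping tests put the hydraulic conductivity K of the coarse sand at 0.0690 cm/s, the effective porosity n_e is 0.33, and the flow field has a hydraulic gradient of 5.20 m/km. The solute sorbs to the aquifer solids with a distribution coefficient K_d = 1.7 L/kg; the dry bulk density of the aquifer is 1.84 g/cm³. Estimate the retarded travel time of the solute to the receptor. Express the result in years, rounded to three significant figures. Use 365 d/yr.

8.71 years

K = 0.0690 cm/s × 864 = 59.62 m/d
Specific discharge q = 59.62 × 0.0052 = 0.3100 m/d
Seepage velocity v = q / n = 0.3100 / 0.33 = 0.9394 m/d
Retardation R = 1 + ρ_b·K_d/n = 1 + 1.84×1.7/0.33 = 10.48
Contaminant velocity v_c = v/R = 0.9394/10.48 = 0.08965 m/d
t = L/v_c = 285/0.08965 = 3179 d
   = 3179/365 = 8.71 yr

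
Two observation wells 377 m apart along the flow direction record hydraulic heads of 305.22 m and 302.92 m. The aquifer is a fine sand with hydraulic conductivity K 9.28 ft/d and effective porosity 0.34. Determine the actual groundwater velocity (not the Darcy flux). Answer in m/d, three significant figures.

0.0508 m/d

Hydraulic gradient i = (305.22 − 302.92) / 377 = 2.30 / 377 = 0.006101
K = 9.28 ft/d × 0.3048 = 2.829 m/d
Darcy flux q = K·i = 2.829 × 0.006101 = 0.01726 m/d
Average linear velocity = 0.01726 / 0.34 = 0.05075 m/d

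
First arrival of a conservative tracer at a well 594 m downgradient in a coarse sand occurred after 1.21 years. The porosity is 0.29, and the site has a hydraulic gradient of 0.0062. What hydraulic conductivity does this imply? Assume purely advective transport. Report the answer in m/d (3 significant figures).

t = 1.21 years = 441.7 d
v = L / t = 594 / 441.7 = 1.345 m/d
K = v · n / i = 1.345 × 0.29 / 0.0062 = 62.9 m/d

62.9 m/d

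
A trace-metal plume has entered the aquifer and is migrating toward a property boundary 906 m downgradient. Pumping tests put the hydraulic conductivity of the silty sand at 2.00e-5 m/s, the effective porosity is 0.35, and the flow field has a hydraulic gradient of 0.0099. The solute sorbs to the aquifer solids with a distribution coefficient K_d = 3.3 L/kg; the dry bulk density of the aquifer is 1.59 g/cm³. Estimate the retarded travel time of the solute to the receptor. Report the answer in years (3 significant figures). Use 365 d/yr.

K = 2.00e-5 m/s × 86400 s/d = 1.728 m/d
q = Ki = 1.728 × 0.0099 = 0.01711 m/d
Seepage velocity v = q / n = 0.01711 / 0.35 = 0.04888 m/d
Retardation R = 1 + ρ_b·K_d/n = 1 + 1.59×3.3/0.35 = 15.99
Contaminant velocity v_c = v/R = 0.04888/15.99 = 0.003056 m/d
t = L/v_c = 906/0.003056 = 296400 d
   = 296400/365 = 812 yr

812 years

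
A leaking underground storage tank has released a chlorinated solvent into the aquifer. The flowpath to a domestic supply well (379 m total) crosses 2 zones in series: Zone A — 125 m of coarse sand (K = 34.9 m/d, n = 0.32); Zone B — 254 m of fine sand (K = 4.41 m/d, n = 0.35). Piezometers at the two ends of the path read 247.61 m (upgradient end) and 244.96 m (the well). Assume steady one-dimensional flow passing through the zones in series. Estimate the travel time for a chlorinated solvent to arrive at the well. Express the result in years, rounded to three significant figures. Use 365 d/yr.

8.15 years

Total head drop ΔH = 247.61 − 244.96 = 2.65 m
Continuity: the same q passes through each zone, so ΔH = q·Σ(L_j/K_j) — the zones act as resistances in series.
Σ(L/K) = 125/34.9 + 254/4.41 = 3.582 + 57.60 = 61.18 d
q = ΔH / Σ(L/K) = 2.65 / 61.18 = 0.04332 m/d (same in every zone)
Zone A: v = q/n = 0.04332/0.32 = 0.1354 m/d → t_A = 125/0.1354 = 923.4 d
Zone B: v = q/n = 0.04332/0.35 = 0.1238 m/d → t_B = 254/0.1238 = 2052 d
Total t = 923.4 + 2052 = 2976 d
   = 2976 / 365 = 8.15 yr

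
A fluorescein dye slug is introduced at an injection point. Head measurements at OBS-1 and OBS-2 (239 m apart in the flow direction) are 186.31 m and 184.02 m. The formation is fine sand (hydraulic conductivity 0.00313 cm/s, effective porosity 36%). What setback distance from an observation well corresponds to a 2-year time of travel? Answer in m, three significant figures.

52.5 m

Hydraulic gradient i = (186.31 − 184.02) / 239 = 2.29 / 239 = 0.009582
K = 0.00313 cm/s × 864 = 2.704 m/d
Darcy flux q = K·i = 2.704 × 0.009582 = 0.02591 m/d
v = Ki/n = 2.704·0.009582/0.36 = 0.07198 m/d
T = 2 yr × 365 = 730 d
L = v × T = 0.07198 × 730 = 52.54 m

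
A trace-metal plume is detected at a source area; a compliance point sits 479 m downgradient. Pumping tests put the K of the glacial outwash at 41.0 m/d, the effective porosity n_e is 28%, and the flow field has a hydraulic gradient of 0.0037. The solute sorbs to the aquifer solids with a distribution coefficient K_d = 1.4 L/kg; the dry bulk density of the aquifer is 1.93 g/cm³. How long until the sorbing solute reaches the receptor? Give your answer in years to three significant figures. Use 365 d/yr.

Specific discharge q = 41.0 × 0.0037 = 0.1517 m/d
v = Ki/n = 41.0·0.0037/0.28 = 0.5418 m/d
Retardation R = 1 + ρ_b·K_d/n = 1 + 1.93×1.4/0.28 = 10.65
Contaminant velocity v_c = v/R = 0.5418/10.65 = 0.05087 m/d
t = L/v_c = 479/0.05087 = 9416 d
   = 9416/365 = 25.8 yr

25.8 years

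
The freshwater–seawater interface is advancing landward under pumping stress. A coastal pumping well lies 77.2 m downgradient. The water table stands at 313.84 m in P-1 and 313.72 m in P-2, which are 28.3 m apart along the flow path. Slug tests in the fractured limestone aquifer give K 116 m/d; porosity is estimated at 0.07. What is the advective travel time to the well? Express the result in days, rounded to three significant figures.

11.0 days

Hydraulic gradient i = (313.84 − 313.72) / 28.3 = 0.12 / 28.3 = 0.004240
Specific discharge q = 116 × 0.004240 = 0.4919 m/d
Seepage velocity v = q / n = 0.4919 / 0.07 = 7.027 m/d
t = L / v = 77.2 / 7.027 = 10.99 d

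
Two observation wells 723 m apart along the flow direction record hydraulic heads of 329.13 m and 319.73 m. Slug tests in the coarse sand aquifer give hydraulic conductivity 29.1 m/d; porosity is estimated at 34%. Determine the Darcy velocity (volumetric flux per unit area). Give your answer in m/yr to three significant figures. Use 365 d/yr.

138 m/yr

Hydraulic gradient i = (329.13 − 319.73) / 723 = 9.40 / 723 = 0.01300
Darcy flux q = K·i = 29.1 × 0.01300 = 0.3783 m/d
   = 0.3783 × 365 = 138 m/yr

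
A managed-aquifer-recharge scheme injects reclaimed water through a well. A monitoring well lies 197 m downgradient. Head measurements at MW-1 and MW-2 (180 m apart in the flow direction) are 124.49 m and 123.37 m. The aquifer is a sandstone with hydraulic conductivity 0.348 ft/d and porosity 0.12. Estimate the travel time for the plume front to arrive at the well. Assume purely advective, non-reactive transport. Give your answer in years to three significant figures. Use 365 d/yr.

Hydraulic gradient i = (124.49 − 123.37) / 180 = 1.12 / 180 = 0.006222
K = 0.348 ft/d × 0.3048 = 0.1061 m/d
Darcy flux q = K·i = 0.1061 × 0.006222 = 6.600e-4 m/d
Seepage velocity v = q / n = 6.600e-4 / 0.12 = 0.005500 m/d
t = L / v = 197 / 0.005500 = 35820 d
   = 35820 / 365 = 98.1 yr

98.1 years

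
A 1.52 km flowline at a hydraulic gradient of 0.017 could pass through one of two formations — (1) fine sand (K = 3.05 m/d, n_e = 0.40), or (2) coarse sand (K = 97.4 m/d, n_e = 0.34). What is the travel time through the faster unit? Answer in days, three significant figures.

Unit 1 (fine sand): v = 3.05×0.017/0.40 = 0.1296 m/d, t = 1520/0.1296 = 11730 d
Unit 2 (coarse sand): v = 97.4×0.017/0.34 = 4.870 m/d, t = 1520/4.870 = 312.1 d
Faster unit: t = 312 d

312 days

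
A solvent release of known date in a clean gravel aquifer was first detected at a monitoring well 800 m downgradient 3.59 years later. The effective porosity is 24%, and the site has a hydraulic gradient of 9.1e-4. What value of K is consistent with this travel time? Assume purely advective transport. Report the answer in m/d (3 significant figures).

t = 3.59 years = 1310 d
v = L / t = 800 / 1310 = 0.6105 m/d
K = v · n / i = 0.6105 × 0.24 / 9.1e-4 = 161 m/d

161 m/d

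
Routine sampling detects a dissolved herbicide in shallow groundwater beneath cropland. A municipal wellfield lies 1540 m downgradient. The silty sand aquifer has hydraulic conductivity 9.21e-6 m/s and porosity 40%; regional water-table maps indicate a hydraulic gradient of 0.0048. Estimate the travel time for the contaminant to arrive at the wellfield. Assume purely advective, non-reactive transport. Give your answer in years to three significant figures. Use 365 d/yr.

442 years

K = 9.21e-6 m/s × 86400 s/d = 0.7957 m/d
Darcy flux q = K·i = 0.7957 × 0.0048 = 0.003820 m/d
Seepage velocity v = q / n = 0.003820 / 0.40 = 0.009549 m/d
t = L / v = 1540 / 0.009549 = 161300 d
   = 161300 / 365 = 442 yr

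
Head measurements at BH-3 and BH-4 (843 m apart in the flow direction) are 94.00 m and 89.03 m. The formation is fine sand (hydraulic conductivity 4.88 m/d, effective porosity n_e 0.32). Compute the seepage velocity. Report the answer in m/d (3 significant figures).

Hydraulic gradient i = (94.00 − 89.03) / 843 = 4.97 / 843 = 0.005896
Darcy flux q = K·i = 4.88 × 0.005896 = 0.02877 m/d
Average linear velocity = 0.02877 / 0.32 = 0.08991 m/d

0.0899 m/d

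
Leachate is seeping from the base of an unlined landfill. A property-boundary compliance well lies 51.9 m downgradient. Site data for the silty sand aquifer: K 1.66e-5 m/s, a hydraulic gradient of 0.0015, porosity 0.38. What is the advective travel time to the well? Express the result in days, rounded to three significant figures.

K = 1.66e-5 m/s × 86400 s/d = 1.434 m/d
Darcy flux q = K·i = 1.434 × 0.0015 = 0.002151 m/d
Average linear velocity = 0.002151 / 0.38 = 0.005661 m/d
t = L / v = 51.9 / 0.005661 = 9167 d

9170 days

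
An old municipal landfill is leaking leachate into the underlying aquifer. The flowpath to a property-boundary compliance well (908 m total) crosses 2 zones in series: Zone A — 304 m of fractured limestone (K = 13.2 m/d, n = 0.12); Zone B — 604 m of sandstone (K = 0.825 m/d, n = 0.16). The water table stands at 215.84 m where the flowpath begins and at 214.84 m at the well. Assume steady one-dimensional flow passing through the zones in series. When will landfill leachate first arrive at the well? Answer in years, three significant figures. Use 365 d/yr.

Total head drop ΔH = 215.84 − 214.84 = 1.00 m
Continuity: the same q passes through each zone, so ΔH = q·Σ(L_j/K_j) — the zones act as resistances in series.
Σ(L/K) = 304/13.2 + 604/0.825 = 23.03 + 732.1 = 755.2 d
q = ΔH / Σ(L/K) = 1.00 / 755.2 = 0.001324 m/d (same in every zone)
Zone A: v = q/n = 0.001324/0.12 = 0.01104 m/d → t_A = 304/0.01104 = 27550 d
Zone B: v = q/n = 0.001324/0.16 = 0.008276 m/d → t_B = 604/0.008276 = 72980 d
Total t = 27550 + 72980 = 100500 d
   = 100500 / 365 = 275 yr

275 years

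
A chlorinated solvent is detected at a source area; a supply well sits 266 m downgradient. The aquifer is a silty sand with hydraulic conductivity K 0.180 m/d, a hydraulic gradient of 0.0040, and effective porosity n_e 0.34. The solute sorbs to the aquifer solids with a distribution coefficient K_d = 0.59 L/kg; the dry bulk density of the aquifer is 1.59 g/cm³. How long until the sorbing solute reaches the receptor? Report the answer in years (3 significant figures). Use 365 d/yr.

q = Ki = 0.180 × 0.0040 = 7.200e-4 m/d
Seepage velocity v = q / n = 7.200e-4 / 0.34 = 0.002118 m/d
Retardation R = 1 + ρ_b·K_d/n = 1 + 1.59×0.59/0.34 = 3.759
Contaminant velocity v_c = v/R = 0.002118/3.759 = 5.633e-4 m/d
t = L/v_c = 266/5.633e-4 = 472200 d
   = 472200/365 = 1290 yr

1290 years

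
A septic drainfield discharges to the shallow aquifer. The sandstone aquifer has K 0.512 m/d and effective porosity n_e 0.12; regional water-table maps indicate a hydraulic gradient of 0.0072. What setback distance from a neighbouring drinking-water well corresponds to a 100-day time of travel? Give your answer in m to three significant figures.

3.07 m

Darcy flux q = K·i = 0.512 × 0.0072 = 0.003686 m/d
Seepage velocity v = q / n = 0.003686 / 0.12 = 0.03072 m/d
L = v × T = 0.03072 × 100 = 3.072 m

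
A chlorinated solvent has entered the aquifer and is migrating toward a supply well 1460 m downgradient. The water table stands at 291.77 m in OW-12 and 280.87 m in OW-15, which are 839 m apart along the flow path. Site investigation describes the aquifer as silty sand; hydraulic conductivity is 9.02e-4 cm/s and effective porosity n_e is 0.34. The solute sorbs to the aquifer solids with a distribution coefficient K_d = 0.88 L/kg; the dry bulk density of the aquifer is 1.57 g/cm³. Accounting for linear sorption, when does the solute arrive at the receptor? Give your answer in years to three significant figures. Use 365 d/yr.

Hydraulic gradient i = (291.77 − 280.87) / 839 = 10.90 / 839 = 0.01299
K = 9.02e-4 cm/s × 864 = 0.7793 m/d
q = Ki = 0.7793 × 0.01299 = 0.01012 m/d
v_s = q/n_e = 0.01012/0.34 = 0.02978 m/d
Retardation R = 1 + ρ_b·K_d/n = 1 + 1.57×0.88/0.34 = 5.064
Contaminant velocity v_c = v/R = 0.02978/5.064 = 0.005881 m/d
t = L/v_c = 1460/0.005881 = 248300 d
   = 248300/365 = 680 yr

680 years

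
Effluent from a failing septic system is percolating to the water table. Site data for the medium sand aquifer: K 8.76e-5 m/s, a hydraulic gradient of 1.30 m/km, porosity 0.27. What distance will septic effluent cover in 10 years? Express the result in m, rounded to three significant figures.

K = 8.76e-5 m/s × 86400 s/d = 7.569 m/d
Darcy flux q = K·i = 7.569 × 0.0013 = 0.009839 m/d
v = Ki/n = 7.569·0.0013/0.27 = 0.03644 m/d
T = 10 yr × 365 = 3650 d
L = v × T = 0.03644 × 3650 = 133.0 m

133 m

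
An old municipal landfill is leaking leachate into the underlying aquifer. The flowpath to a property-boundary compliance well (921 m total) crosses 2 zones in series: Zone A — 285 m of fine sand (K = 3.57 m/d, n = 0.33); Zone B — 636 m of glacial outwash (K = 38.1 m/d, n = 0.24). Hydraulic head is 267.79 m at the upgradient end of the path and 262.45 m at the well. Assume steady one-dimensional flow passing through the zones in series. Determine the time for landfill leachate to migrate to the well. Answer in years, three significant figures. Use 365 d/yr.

12.2 years

Total head drop ΔH = 267.79 − 262.45 = 5.34 m
Continuity: the same q passes through each zone, so ΔH = q·Σ(L_j/K_j) — the zones act as resistances in series.
Σ(L/K) = 285/3.57 + 636/38.1 = 79.83 + 16.69 = 96.52 d
q = ΔH / Σ(L/K) = 5.34 / 96.52 = 0.05532 m/d (same in every zone)
Zone A: v = q/n = 0.05532/0.33 = 0.1676 m/d → t_A = 285/0.1676 = 1700 d
Zone B: v = q/n = 0.05532/0.24 = 0.2305 m/d → t_B = 636/0.2305 = 2759 d
Total t = 1700 + 2759 = 4459 d
   = 4459 / 365 = 12.2 yr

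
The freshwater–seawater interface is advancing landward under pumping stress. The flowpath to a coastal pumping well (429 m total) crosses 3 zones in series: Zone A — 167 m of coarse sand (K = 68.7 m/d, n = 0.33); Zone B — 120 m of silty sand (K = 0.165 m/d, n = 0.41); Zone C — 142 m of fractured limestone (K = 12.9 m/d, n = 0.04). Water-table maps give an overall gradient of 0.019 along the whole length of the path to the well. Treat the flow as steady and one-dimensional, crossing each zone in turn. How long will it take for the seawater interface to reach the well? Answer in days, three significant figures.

10000 days

Continuity: the same q passes through each zone, so ΔH = q·Σ(L_j/K_j) — the zones act as resistances in series.
Σ(L/K) = 167/68.7 + 120/0.165 + 142/12.9 = 2.431 + 727.3 + 11.01 = 740.7 d
K_eq = L_total / Σ(L/K) = 429 / 740.7 = 0.5792 m/d
q = K_eq · i = 0.5792 × 0.019 = 0.01100 m/d (same in every zone)
Zone A: v = q/n = 0.01100/0.33 = 0.03335 m/d → t_A = 167/0.03335 = 5008 d
Zone B: v = q/n = 0.01100/0.41 = 0.02684 m/d → t_B = 120/0.02684 = 4471 d
Zone C: v = q/n = 0.01100/0.04 = 0.2751 m/d → t_C = 142/0.2751 = 516.2 d
Total t = 5008 + 4471 + 516.2 = 9995 d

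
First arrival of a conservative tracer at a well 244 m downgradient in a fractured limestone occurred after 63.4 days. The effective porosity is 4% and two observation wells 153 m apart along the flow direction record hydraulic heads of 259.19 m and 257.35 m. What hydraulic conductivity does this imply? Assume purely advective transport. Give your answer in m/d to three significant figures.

Hydraulic gradient i = (259.19 − 257.35) / 153 = 1.84 / 153 = 0.01203
v = L / t = 244 / 63.4 = 3.849 m/d
K = v · n / i = 3.849 × 0.04 / 0.01203 = 12.8 m/d

12.8 m/d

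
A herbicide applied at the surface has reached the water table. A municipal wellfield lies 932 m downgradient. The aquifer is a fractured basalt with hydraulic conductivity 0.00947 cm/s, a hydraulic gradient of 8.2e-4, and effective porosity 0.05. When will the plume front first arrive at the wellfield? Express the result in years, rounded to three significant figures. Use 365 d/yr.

K = 0.00947 cm/s × 864 = 8.182 m/d
q = Ki = 8.182 × 8.2e-4 = 0.006709 m/d
v_s = q/n_e = 0.006709/0.05 = 0.1342 m/d
t = L / v = 932 / 0.1342 = 6946 d
   = 6946 / 365 = 19.0 yr

19.0 years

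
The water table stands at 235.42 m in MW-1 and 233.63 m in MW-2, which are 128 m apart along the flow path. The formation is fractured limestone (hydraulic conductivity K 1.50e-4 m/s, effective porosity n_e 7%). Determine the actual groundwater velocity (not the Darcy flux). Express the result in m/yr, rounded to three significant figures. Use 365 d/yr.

Hydraulic gradient i = (235.42 − 233.63) / 128 = 1.79 / 128 = 0.01398
K = 1.50e-4 m/s × 86400 s/d = 12.96 m/d
Specific discharge q = 12.96 × 0.01398 = 0.1812 m/d
v_s = q/n_e = 0.1812/0.07 = 2.589 m/d
   = 2.589 × 365 = 945 m/yr

945 m/yr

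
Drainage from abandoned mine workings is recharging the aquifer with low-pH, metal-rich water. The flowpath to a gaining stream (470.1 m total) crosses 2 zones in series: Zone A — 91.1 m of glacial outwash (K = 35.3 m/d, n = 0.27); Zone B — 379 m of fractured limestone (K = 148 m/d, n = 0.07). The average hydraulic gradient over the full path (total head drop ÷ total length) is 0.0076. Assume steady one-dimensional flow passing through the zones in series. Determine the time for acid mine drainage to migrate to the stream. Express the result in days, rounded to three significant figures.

Continuity: the same q passes through each zone, so ΔH = q·Σ(L_j/K_j) — the zones act as resistances in series.
Σ(L/K) = 91.1/35.3 + 379/148 = 2.581 + 2.561 = 5.142 d
K_eq = L_total / Σ(L/K) = 470.1 / 5.142 = 91.43 m/d
q = K_eq · i = 91.43 × 0.0076 = 0.6949 m/d (same in every zone)
Zone A: v = q/n = 0.6949/0.27 = 2.574 m/d → t_A = 91.1/2.574 = 35.40 d
Zone B: v = q/n = 0.6949/0.07 = 9.927 m/d → t_B = 379/9.927 = 38.18 d
Total t = 35.40 + 38.18 = 73.58 d

73.6 days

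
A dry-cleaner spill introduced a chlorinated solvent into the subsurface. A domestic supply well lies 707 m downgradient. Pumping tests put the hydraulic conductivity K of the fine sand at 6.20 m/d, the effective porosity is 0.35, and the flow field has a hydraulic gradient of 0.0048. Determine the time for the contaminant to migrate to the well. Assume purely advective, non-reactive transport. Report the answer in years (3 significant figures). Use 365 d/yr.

Darcy flux q = K·i = 6.20 × 0.0048 = 0.02976 m/d
Average linear velocity = 0.02976 / 0.35 = 0.08503 m/d
t = L / v = 707 / 0.08503 = 8315 d
   = 8315 / 365 = 22.8 yr

22.8 years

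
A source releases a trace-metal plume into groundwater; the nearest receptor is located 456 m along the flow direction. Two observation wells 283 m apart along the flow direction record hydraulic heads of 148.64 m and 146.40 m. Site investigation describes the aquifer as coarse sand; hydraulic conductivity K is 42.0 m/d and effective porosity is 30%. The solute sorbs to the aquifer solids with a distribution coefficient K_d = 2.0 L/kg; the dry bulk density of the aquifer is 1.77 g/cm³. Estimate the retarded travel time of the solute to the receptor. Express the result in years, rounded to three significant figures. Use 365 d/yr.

Hydraulic gradient i = (148.64 − 146.40) / 283 = 2.24 / 283 = 0.007915
q = Ki = 42.0 × 0.007915 = 0.3324 m/d
v_s = q/n_e = 0.3324/0.30 = 1.108 m/d
Retardation R = 1 + ρ_b·K_d/n = 1 + 1.77×2.0/0.30 = 12.80
Contaminant velocity v_c = v/R = 1.108/12.80 = 0.08657 m/d
t = L/v_c = 456/0.08657 = 5267 d
   = 5267/365 = 14.4 yr

14.4 years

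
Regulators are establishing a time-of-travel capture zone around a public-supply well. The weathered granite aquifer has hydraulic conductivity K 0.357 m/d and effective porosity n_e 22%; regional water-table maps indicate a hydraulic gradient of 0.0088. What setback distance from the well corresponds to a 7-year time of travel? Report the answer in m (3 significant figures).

36.5 m

Darcy flux q = K·i = 0.357 × 0.0088 = 0.003142 m/d
Seepage velocity v = q / n = 0.003142 / 0.22 = 0.01428 m/d
T = 7 yr × 365 = 2555 d
L = v × T = 0.01428 × 2555 = 36.49 m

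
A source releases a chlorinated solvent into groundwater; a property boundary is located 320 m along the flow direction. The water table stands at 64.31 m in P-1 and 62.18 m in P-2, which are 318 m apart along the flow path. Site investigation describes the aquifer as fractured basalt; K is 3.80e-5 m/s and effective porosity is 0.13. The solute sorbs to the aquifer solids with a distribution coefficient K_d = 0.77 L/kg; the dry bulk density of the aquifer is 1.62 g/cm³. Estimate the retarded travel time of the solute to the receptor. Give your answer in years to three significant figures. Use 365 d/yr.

54.9 years

Hydraulic gradient i = (64.31 − 62.18) / 318 = 2.13 / 318 = 0.006698
K = 3.80e-5 m/s × 86400 s/d = 3.283 m/d
Darcy flux q = K·i = 3.283 × 0.006698 = 0.02199 m/d
v_s = q/n_e = 0.02199/0.13 = 0.1692 m/d
Retardation R = 1 + ρ_b·K_d/n = 1 + 1.62×0.77/0.13 = 10.60
Contaminant velocity v_c = v/R = 0.1692/10.60 = 0.01597 m/d
t = L/v_c = 320/0.01597 = 20040 d
   = 20040/365 = 54.9 yr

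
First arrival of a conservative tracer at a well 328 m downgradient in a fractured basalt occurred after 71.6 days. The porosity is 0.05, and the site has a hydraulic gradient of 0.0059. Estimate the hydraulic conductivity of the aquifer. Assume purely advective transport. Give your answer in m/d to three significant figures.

v = L / t = 328 / 71.6 = 4.581 m/d
K = v · n / i = 4.581 × 0.05 / 0.0059 = 38.8 m/d

38.8 m/d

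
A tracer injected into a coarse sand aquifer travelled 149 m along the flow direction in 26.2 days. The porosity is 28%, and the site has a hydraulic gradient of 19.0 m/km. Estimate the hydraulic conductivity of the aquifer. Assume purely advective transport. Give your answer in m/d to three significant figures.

v = L / t = 149 / 26.2 = 5.687 m/d
K = v · n / i = 5.687 × 0.28 / 0.019 = 83.8 m/d

83.8 m/d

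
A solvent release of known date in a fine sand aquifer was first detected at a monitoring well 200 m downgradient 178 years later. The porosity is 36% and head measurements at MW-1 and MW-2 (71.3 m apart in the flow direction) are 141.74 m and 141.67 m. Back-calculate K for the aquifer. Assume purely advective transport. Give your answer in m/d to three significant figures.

Hydraulic gradient i = (141.74 − 141.67) / 71.3 = 0.07 / 71.3 = 9.818e-4
t = 178 years = 64970 d
v = L / t = 200 / 64970 = 0.003078 m/d
K = v · n / i = 0.003078 × 0.36 / 9.818e-4 = 1.13 m/d

1.13 m/d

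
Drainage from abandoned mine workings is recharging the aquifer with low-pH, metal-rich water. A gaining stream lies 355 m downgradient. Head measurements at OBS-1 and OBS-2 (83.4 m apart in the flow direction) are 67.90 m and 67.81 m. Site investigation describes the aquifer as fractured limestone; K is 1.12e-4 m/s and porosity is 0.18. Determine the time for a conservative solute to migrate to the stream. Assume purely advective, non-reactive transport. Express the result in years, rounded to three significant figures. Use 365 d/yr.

16.8 years

Hydraulic gradient i = (67.90 − 67.81) / 83.4 = 0.09 / 83.4 = 0.001079
K = 1.12e-4 m/s × 86400 s/d = 9.677 m/d
Darcy flux q = K·i = 9.677 × 0.001079 = 0.01044 m/d
Seepage velocity v = q / n = 0.01044 / 0.18 = 0.05801 m/d
t = L / v = 355 / 0.05801 = 6119 d
   = 6119 / 365 = 16.8 yr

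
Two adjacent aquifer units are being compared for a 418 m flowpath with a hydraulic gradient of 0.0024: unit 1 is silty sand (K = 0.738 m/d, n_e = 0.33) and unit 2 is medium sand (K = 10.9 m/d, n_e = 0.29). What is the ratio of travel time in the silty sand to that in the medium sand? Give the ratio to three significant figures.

16.8

Unit 1 (silty sand): v = 0.738×0.0024/0.33 = 0.005367 m/d, t = 418/0.005367 = 77880 d
Unit 2 (medium sand): v = 10.9×0.0024/0.29 = 0.09021 m/d, t = 418/0.09021 = 4634 d
t(silty sand) / t(medium sand) = 77880/4634 = 16.8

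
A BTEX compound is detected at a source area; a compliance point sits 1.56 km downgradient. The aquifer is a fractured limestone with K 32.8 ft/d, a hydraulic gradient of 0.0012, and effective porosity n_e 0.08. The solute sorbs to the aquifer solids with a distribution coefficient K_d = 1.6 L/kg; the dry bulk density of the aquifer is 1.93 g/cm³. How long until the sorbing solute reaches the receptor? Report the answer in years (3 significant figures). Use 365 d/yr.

1130 years

K = 32.8 ft/d × 0.3048 = 9.997 m/d
Darcy flux q = K·i = 9.997 × 0.0012 = 0.01200 m/d
Seepage velocity v = q / n = 0.01200 / 0.08 = 0.1500 m/d
Retardation R = 1 + ρ_b·K_d/n = 1 + 1.93×1.6/0.08 = 39.60
Contaminant velocity v_c = v/R = 0.1500/39.60 = 0.003787 m/d
L = 1.56 km = 1560 m
t = L/v_c = 1560/0.003787 = 411900 d
   = 411900/365 = 1130 yr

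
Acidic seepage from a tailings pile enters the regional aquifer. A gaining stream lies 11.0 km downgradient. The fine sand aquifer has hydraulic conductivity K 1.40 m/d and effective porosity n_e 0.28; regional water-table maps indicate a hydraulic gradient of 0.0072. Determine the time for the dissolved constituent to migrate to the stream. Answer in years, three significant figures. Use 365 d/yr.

q = Ki = 1.40 × 0.0072 = 0.01008 m/d
v_s = q/n_e = 0.01008/0.28 = 0.03600 m/d
L = 11.0 km = 11000 m
t = L / v = 11000 / 0.03600 = 305600 d
   = 305600 / 365 = 837 yr

837 years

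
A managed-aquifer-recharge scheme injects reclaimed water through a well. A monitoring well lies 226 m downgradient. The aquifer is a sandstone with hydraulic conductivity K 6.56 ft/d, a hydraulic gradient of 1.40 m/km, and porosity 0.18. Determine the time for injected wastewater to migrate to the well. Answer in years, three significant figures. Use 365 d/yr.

39.8 years

K = 6.56 ft/d × 0.3048 = 1.999 m/d
Specific discharge q = 1.999 × 0.0014 = 0.002799 m/d
v = Ki/n = 1.999·0.0014/0.18 = 0.01555 m/d
t = L / v = 226 / 0.01555 = 14530 d
   = 14530 / 365 = 39.8 yr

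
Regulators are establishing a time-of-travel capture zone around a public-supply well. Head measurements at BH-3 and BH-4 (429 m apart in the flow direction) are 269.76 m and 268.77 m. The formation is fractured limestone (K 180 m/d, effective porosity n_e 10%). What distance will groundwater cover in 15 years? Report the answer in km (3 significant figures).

Hydraulic gradient i = (269.76 − 268.77) / 429 = 0.99 / 429 = 0.002308
Darcy flux q = K·i = 180 × 0.002308 = 0.4154 m/d
v = Ki/n = 180·0.002308/0.10 = 4.154 m/d
T = 15 yr × 365 = 5475 d
L = v × T = 4.154 × 5475 = 22740 m
   = 22.7 km

22.7 km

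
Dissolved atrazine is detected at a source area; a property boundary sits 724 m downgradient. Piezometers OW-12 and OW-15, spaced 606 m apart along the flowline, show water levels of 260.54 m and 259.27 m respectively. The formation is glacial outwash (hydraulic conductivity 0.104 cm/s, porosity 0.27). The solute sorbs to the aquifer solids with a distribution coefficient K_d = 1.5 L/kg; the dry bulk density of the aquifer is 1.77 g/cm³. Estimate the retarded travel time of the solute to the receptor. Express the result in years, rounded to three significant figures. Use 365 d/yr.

30.8 years

Hydraulic gradient i = (260.54 − 259.27) / 606 = 1.27 / 606 = 0.002096
K = 0.104 cm/s × 864 = 89.86 m/d
Specific discharge q = 89.86 × 0.002096 = 0.1883 m/d
Seepage velocity v = q / n = 0.1883 / 0.27 = 0.6975 m/d
Retardation R = 1 + ρ_b·K_d/n = 1 + 1.77×1.5/0.27 = 10.83
Contaminant velocity v_c = v/R = 0.6975/10.83 = 0.06438 m/d
t = L/v_c = 724/0.06438 = 11250 d
   = 11250/365 = 30.8 yr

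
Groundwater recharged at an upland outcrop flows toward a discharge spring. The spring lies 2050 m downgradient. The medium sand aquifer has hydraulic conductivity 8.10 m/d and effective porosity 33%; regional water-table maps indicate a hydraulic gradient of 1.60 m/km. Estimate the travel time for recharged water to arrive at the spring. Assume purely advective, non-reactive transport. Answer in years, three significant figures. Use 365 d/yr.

Darcy flux q = K·i = 8.10 × 0.0016 = 0.01296 m/d
v_s = q/n_e = 0.01296/0.33 = 0.03927 m/d
t = L / v = 2050 / 0.03927 = 52200 d
   = 52200 / 365 = 143 yr

143 years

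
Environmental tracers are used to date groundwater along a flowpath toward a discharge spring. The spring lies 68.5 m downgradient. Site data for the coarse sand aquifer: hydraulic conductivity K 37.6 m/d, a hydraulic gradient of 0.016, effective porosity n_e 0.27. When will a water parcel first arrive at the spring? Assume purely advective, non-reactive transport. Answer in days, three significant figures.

30.7 days

Specific discharge q = 37.6 × 0.016 = 0.6016 m/d
Seepage velocity v = q / n = 0.6016 / 0.27 = 2.228 m/d
t = L / v = 68.5 / 2.228 = 30.74 d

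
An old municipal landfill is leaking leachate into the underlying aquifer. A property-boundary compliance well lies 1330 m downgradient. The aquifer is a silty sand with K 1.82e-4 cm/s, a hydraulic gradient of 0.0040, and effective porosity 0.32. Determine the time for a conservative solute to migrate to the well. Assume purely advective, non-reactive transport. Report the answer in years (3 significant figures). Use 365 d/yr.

K = 1.82e-4 cm/s × 864 = 0.1572 m/d
Darcy flux q = K·i = 0.1572 × 0.0040 = 6.290e-4 m/d
Average linear velocity = 6.290e-4 / 0.32 = 0.001966 m/d
t = L / v = 1330 / 0.001966 = 676600 d
   = 676600 / 365 = 1850 yr

1850 years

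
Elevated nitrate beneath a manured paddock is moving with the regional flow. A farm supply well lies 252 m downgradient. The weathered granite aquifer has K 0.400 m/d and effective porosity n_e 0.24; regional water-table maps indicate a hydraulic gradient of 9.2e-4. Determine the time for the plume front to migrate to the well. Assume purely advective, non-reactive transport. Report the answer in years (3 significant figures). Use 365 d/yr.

Specific discharge q = 0.400 × 9.2e-4 = 3.680e-4 m/d
Seepage velocity v = q / n = 3.680e-4 / 0.24 = 0.001533 m/d
t = L / v = 252 / 0.001533 = 164300 d
   = 164300 / 365 = 450 yr

450 years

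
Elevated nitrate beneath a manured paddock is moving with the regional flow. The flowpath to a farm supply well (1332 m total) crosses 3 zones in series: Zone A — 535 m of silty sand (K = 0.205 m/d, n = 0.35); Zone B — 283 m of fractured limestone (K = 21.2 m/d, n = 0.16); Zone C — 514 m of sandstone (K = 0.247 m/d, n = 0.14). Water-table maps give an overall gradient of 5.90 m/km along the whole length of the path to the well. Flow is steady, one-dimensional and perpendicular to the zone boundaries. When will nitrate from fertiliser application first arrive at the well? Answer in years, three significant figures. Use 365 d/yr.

Continuity: the same q passes through each zone, so ΔH = q·Σ(L_j/K_j) — the zones act as resistances in series.
Σ(L/K) = 535/0.205 + 283/21.2 + 514/0.247 = 2610 + 13.35 + 2081 = 4704 d
K_eq = L_total / Σ(L/K) = 1332 / 4704 = 0.2832 m/d
q = K_eq · i = 0.2832 × 0.0059 = 0.001671 m/d (same in every zone)
Zone A: v = q/n = 0.001671/0.35 = 0.004773 m/d → t_A = 535/0.004773 = 112100 d
Zone B: v = q/n = 0.001671/0.16 = 0.01044 m/d → t_B = 283/0.01044 = 27100 d
Zone C: v = q/n = 0.001671/0.14 = 0.01193 m/d → t_C = 514/0.01193 = 43070 d
Total t = 112100 + 27100 + 43070 = 182300 d
   = 182300 / 365 = 499 yr

499 years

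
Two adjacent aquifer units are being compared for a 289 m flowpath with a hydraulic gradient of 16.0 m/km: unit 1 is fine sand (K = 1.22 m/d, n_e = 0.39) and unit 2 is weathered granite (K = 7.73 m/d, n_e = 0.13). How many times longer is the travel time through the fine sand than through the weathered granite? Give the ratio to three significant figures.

Unit 1 (fine sand): v = 1.22×0.016/0.39 = 0.05005 m/d, t = 289/0.05005 = 5774 d
Unit 2 (weathered granite): v = 7.73×0.016/0.13 = 0.9514 m/d, t = 289/0.9514 = 303.8 d
t(fine sand) / t(weathered granite) = 5774/303.8 = 19.0

19.0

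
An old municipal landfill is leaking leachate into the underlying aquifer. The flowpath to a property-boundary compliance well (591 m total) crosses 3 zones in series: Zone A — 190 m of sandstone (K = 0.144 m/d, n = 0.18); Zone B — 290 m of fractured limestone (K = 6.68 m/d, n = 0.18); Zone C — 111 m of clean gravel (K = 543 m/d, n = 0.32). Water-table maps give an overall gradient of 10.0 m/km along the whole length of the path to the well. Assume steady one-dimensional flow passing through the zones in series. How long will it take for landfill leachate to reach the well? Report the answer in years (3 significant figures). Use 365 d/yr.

For zones in series the flux q is common to all zones; the equivalent conductivity is the harmonic (thickness-weighted) mean, K_eq = L_total / Σ(L_j/K_j).
Σ(L/K) = 190/0.144 + 290/6.68 + 111/543 = 1319 + 43.41 + 0.2044 = 1363 d
K_eq = L_total / Σ(L/K) = 591 / 1363 = 0.4336 m/d
q = K_eq · i = 0.4336 × 0.010 = 0.004336 m/d (same in every zone)
Zone A: v = q/n = 0.004336/0.18 = 0.02409 m/d → t_A = 190/0.02409 = 7888 d
Zone B: v = q/n = 0.004336/0.18 = 0.02409 m/d → t_B = 290/0.02409 = 12040 d
Zone C: v = q/n = 0.004336/0.32 = 0.01355 m/d → t_C = 111/0.01355 = 8192 d
Total t = 7888 + 12040 + 8192 = 28120 d
   = 28120 / 365 = 77.0 yr

77.0 years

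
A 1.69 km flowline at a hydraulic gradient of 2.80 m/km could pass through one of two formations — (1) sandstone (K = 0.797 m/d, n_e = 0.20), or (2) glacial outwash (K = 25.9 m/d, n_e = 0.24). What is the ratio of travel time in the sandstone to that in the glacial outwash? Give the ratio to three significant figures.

Unit 1 (sandstone): v = 0.797×0.0028/0.20 = 0.01116 m/d, t = 1690/0.01116 = 151500 d
Unit 2 (glacial outwash): v = 25.9×0.0028/0.24 = 0.3022 m/d, t = 1690/0.3022 = 5593 d
t(sandstone) / t(glacial outwash) = 151500/5593 = 27.1

27.1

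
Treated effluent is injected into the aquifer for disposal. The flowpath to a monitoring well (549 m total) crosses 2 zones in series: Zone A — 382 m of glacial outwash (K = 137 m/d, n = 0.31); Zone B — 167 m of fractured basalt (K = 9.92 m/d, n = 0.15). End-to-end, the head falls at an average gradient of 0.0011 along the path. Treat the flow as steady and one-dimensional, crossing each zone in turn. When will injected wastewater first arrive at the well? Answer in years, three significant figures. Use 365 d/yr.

For zones in series the flux q is common to all zones; the equivalent conductivity is the harmonic (thickness-weighted) mean, K_eq = L_total / Σ(L_j/K_j).
Σ(L/K) = 382/137 + 167/9.92 = 2.788 + 16.83 = 19.62 d
K_eq = L_total / Σ(L/K) = 549 / 19.62 = 27.98 m/d
q = K_eq · i = 27.98 × 0.0011 = 0.03078 m/d (same in every zone)
Zone A: v = q/n = 0.03078/0.31 = 0.09927 m/d → t_A = 382/0.09927 = 3848 d
Zone B: v = q/n = 0.03078/0.15 = 0.2052 m/d → t_B = 167/0.2052 = 814.0 d
Total t = 3848 + 814.0 = 4662 d
   = 4662 / 365 = 12.8 yr

12.8 years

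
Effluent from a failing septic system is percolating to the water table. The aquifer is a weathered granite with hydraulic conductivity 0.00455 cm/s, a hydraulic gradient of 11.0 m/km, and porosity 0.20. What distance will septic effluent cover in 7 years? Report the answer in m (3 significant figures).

K = 0.00455 cm/s × 864 = 3.931 m/d
Specific discharge q = 3.931 × 0.011 = 0.04324 m/d
Seepage velocity v = q / n = 0.04324 / 0.20 = 0.2162 m/d
T = 7 yr × 365 = 2555 d
L = v × T = 0.2162 × 2555 = 552.4 m

552 m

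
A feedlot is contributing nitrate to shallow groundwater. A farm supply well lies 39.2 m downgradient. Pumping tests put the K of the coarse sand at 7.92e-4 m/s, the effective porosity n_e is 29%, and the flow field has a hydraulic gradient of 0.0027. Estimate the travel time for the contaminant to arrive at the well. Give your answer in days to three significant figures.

K = 7.92e-4 m/s × 86400 s/d = 68.43 m/d
Specific discharge q = 68.43 × 0.0027 = 0.1848 m/d
v = Ki/n = 68.43·0.0027/0.29 = 0.6371 m/d
t = L / v = 39.2 / 0.6371 = 61.53 d

61.5 days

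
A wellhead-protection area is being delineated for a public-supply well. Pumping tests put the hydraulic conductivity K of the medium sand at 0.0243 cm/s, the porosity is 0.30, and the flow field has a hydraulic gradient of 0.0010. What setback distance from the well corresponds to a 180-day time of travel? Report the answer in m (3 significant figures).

K = 0.0243 cm/s × 864 = 21.00 m/d
q = Ki = 21.00 × 0.0010 = 0.02100 m/d
Seepage velocity v = q / n = 0.02100 / 0.30 = 0.06998 m/d
L = v × T = 0.06998 × 180 = 12.60 m

12.6 m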